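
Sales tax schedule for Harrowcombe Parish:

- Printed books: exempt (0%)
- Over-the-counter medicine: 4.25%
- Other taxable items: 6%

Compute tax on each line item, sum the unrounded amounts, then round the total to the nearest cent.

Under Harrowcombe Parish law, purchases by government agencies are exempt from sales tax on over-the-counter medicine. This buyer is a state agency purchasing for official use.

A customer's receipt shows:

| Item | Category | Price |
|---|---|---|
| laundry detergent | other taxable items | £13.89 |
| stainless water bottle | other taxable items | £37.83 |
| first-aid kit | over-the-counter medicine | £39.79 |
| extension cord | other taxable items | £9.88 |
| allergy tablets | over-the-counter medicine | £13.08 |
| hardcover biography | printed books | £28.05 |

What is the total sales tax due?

Laundry detergent £13.89: other taxable items → 6% → £0.8334
Stainless water bottle £37.83: other taxable items → 6% → £2.2698
First-aid kit £39.79: over-the-counter medicine, buyer-exempt → 0% → £0.00
Extension cord £9.88: other taxable items → 6% → £0.5928
Allergy tablets £13.08: over-the-counter medicine, buyer-exempt → 0% → £0.00
Hardcover biography £28.05: printed books → 0% → £0.00
Unrounded tax sum = £3.696 → £3.70

£3.70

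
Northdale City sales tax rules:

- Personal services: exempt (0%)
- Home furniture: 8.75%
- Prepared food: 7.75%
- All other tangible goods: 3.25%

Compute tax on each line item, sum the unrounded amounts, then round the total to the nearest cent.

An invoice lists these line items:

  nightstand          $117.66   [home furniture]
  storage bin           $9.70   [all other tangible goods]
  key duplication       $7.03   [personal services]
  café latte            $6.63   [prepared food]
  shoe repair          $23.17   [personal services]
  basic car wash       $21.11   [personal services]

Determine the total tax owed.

$11.12

Nightstand $117.66: home furniture → 8.75% → $10.29525
Storage bin $9.70: all other tangible goods → 3.25% → $0.31525
Key duplication $7.03: personal services → 0% → $0.00
Café latte $6.63: prepared food → 7.75% → $0.513825
Shoe repair $23.17: personal services → 0% → $0.00
Basic car wash $21.11: personal services → 0% → $0.00
Unrounded tax sum = $11.124325 → $11.12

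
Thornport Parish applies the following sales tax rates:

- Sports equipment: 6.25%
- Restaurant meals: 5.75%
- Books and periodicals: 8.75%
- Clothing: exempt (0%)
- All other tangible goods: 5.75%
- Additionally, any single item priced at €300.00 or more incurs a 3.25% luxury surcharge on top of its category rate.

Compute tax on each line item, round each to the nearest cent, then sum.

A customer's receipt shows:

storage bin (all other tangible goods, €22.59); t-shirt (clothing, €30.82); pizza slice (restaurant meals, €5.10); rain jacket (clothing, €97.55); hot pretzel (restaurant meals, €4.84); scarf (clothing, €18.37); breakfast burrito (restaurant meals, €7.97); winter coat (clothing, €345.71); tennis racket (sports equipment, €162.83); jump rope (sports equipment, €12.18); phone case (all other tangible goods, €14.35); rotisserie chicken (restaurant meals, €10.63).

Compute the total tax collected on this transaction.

€25.95

Storage bin €22.59: all other tangible goods → 5.75% → €1.30
T-shirt €30.82: clothing → 0% → €0.00
Pizza slice €5.10: restaurant meals → 5.75% → €0.29
Rain jacket €97.55: clothing → 0% → €0.00
Hot pretzel €4.84: restaurant meals → 5.75% → €0.28
Scarf €18.37: clothing → 0% → €0.00
Breakfast burrito €7.97: restaurant meals → 5.75% → €0.46
Winter coat €345.71: clothing → 0% + 3.25% surcharge = 3.25% → €11.24
Tennis racket €162.83: sports equipment → 6.25% → €10.18
Jump rope €12.18: sports equipment → 6.25% → €0.76
Phone case €14.35: all other tangible goods → 5.75% → €0.83
Rotisserie chicken €10.63: restaurant meals → 5.75% → €0.61
Total tax = €1.30 + €0.29 + €0.28 + €0.46 + €11.24 + €10.18 + €0.76 + €0.83 + €0.61 = €25.95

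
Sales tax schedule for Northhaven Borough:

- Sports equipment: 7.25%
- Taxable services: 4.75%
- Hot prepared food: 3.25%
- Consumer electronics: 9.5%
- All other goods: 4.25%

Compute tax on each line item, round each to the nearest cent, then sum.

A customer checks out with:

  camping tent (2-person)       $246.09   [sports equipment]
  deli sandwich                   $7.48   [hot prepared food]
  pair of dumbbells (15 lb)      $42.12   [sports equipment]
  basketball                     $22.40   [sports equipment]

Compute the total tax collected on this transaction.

$22.75

Camping tent (2-person) $246.09: sports equipment → 7.25% → $17.84
Deli sandwich $7.48: hot prepared food → 3.25% → $0.24
Pair of dumbbells (15 lb) $42.12: sports equipment → 7.25% → $3.05
Basketball $22.40: sports equipment → 7.25% → $1.62
Total tax = $17.84 + $0.24 + $3.05 + $1.62 = $22.75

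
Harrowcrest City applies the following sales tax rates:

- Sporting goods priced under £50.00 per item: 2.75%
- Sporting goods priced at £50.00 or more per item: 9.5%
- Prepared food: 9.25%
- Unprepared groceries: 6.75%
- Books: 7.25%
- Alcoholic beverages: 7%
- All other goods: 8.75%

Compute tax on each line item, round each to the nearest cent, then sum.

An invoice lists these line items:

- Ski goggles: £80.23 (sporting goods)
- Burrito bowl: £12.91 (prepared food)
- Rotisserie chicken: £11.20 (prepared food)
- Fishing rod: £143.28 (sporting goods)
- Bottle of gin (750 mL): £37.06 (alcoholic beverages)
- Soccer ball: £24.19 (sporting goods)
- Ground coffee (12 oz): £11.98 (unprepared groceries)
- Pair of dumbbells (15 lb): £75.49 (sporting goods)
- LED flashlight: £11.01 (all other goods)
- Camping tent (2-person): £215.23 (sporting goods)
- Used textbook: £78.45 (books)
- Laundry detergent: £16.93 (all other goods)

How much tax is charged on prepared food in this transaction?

£2.23

Burrito bowl £12.91: prepared food → 9.25% → £1.19
Rotisserie chicken £11.20: prepared food → 9.25% → £1.04
Tax on prepared food = £1.19 + £1.04 = £2.23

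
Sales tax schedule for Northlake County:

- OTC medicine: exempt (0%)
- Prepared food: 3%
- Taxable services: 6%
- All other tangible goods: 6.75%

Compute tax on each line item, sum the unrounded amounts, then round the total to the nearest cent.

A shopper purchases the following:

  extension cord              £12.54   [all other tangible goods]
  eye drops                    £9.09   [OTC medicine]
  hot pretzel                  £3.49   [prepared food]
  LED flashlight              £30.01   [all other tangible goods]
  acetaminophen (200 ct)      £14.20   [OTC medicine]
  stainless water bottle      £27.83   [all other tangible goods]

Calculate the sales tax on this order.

Extension cord £12.54: all other tangible goods → 6.75% → £0.84645
Eye drops £9.09: OTC medicine → 0% → £0.00
Hot pretzel £3.49: prepared food → 3% → £0.1047
LED flashlight £30.01: all other tangible goods → 6.75% → £2.025675
Acetaminophen (200 ct) £14.20: OTC medicine → 0% → £0.00
Stainless water bottle £27.83: all other tangible goods → 6.75% → £1.878525
Unrounded tax sum = £4.85535 → £4.86

£4.86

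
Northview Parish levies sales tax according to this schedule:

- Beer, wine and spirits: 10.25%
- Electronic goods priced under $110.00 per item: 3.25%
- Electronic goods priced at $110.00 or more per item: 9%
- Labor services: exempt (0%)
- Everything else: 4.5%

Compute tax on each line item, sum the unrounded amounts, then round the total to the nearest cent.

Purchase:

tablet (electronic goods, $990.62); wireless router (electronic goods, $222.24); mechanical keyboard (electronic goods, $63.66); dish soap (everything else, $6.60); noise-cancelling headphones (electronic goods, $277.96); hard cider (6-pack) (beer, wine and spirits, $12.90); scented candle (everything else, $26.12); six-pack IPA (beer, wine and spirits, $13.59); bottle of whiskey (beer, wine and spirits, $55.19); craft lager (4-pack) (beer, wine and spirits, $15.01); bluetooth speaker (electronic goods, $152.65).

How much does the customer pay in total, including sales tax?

$1997.90

Tablet $990.62: electronic goods, $110.00 or more → 9% → $89.1558
Wireless router $222.24: electronic goods, $110.00 or more → 9% → $20.0016
Mechanical keyboard $63.66: electronic goods, under $110.00 → 3.25% → $2.06895
Dish soap $6.60: everything else → 4.5% → $0.297
Noise-cancelling headphones $277.96: electronic goods, $110.00 or more → 9% → $25.0164
Hard cider (6-pack) $12.90: beer, wine and spirits → 10.25% → $1.32225
Scented candle $26.12: everything else → 4.5% → $1.1754
Six-pack IPA $13.59: beer, wine and spirits → 10.25% → $1.392975
Bottle of whiskey $55.19: beer, wine and spirits → 10.25% → $5.656975
Craft lager (4-pack) $15.01: beer, wine and spirits → 10.25% → $1.538525
Bluetooth speaker $152.65: electronic goods, $110.00 or more → 9% → $13.7385
Subtotal = $1836.54; unrounded tax = $161.364375 → $161.36; total due = $1997.90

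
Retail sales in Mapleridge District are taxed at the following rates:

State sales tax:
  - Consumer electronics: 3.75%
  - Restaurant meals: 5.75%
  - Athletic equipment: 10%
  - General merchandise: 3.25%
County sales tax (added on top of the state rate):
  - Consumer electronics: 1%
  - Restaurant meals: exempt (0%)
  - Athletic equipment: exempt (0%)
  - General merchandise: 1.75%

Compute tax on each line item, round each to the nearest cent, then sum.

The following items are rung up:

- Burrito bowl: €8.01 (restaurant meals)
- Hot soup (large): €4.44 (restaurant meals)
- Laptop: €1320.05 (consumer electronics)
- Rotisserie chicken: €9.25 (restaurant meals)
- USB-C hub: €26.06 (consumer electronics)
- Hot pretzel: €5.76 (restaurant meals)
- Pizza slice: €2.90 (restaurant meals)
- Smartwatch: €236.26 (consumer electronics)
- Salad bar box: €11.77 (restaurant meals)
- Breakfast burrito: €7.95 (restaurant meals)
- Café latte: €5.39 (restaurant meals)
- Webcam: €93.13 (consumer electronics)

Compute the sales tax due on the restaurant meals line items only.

Burrito bowl €8.01: restaurant meals → 5.75% + 0% county = 5.75% → €0.46
Hot soup (large) €4.44: restaurant meals → 5.75% + 0% county = 5.75% → €0.26
Rotisserie chicken €9.25: restaurant meals → 5.75% + 0% county = 5.75% → €0.53
Hot pretzel €5.76: restaurant meals → 5.75% + 0% county = 5.75% → €0.33
Pizza slice €2.90: restaurant meals → 5.75% + 0% county = 5.75% → €0.17
Salad bar box €11.77: restaurant meals → 5.75% + 0% county = 5.75% → €0.68
Breakfast burrito €7.95: restaurant meals → 5.75% + 0% county = 5.75% → €0.46
Café latte €5.39: restaurant meals → 5.75% + 0% county = 5.75% → €0.31
Tax on restaurant meals = €0.46 + €0.26 + €0.53 + €0.33 + €0.17 + €0.68 + €0.46 + €0.31 = €3.20

€3.20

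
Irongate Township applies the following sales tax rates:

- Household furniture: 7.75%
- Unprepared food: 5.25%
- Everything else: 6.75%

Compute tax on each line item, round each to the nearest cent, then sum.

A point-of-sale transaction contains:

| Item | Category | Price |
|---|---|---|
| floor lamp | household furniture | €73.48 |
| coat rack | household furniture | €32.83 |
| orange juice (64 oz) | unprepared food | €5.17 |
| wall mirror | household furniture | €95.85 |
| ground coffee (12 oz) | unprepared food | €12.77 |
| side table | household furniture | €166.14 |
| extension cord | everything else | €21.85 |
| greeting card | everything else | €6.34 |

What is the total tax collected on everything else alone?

Extension cord €21.85: everything else → 6.75% → €1.47
Greeting card €6.34: everything else → 6.75% → €0.43
Tax on everything else = €1.47 + €0.43 = €1.90

€1.90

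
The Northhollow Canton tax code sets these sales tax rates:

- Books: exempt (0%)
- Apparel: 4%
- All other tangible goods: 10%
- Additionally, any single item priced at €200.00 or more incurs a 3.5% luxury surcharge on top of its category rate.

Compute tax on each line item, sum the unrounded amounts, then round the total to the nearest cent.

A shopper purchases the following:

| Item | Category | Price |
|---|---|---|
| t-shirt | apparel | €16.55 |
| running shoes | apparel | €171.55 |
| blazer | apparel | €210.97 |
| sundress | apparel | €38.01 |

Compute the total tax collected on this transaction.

€24.87

T-shirt €16.55: apparel → 4% → €0.662
Running shoes €171.55: apparel → 4% → €6.862
Blazer €210.97: apparel → 4% + 3.5% surcharge = 7.5% → €15.82275
Sundress €38.01: apparel → 4% → €1.5204
Unrounded tax sum = €24.86715 → €24.87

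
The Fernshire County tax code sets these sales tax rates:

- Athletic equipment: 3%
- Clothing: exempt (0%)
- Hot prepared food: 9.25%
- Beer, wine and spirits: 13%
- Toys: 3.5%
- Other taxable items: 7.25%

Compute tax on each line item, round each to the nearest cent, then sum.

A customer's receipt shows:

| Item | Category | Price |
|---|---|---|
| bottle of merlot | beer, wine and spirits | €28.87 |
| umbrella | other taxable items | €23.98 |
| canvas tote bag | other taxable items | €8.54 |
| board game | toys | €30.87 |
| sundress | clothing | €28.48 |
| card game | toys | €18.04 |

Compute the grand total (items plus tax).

€146.60

Bottle of merlot €28.87: beer, wine and spirits → 13% → €3.75
Umbrella €23.98: other taxable items → 7.25% → €1.74
Canvas tote bag €8.54: other taxable items → 7.25% → €0.62
Board game €30.87: toys → 3.5% → €1.08
Sundress €28.48: clothing → 0% → €0.00
Card game €18.04: toys → 3.5% → €0.63
Subtotal = €138.78; tax = €7.82; total due = €146.60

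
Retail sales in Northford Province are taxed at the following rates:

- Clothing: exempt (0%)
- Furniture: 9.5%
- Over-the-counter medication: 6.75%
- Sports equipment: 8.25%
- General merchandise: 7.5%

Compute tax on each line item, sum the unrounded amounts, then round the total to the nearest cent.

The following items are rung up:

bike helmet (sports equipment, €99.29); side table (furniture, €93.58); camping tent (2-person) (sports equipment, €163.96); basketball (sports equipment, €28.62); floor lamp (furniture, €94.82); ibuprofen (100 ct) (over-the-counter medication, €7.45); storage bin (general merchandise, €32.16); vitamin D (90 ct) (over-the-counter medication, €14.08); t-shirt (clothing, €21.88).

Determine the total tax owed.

Bike helmet €99.29: sports equipment → 8.25% → €8.191425
Side table €93.58: furniture → 9.5% → €8.8901
Camping tent (2-person) €163.96: sports equipment → 8.25% → €13.5267
Basketball €28.62: sports equipment → 8.25% → €2.36115
Floor lamp €94.82: furniture → 9.5% → €9.0079
Ibuprofen (100 ct) €7.45: over-the-counter medication → 6.75% → €0.502875
Storage bin €32.16: general merchandise → 7.5% → €2.412
Vitamin D (90 ct) €14.08: over-the-counter medication → 6.75% → €0.9504
T-shirt €21.88: clothing → 0% → €0.00
Unrounded tax sum = €45.84255 → €45.84

€45.84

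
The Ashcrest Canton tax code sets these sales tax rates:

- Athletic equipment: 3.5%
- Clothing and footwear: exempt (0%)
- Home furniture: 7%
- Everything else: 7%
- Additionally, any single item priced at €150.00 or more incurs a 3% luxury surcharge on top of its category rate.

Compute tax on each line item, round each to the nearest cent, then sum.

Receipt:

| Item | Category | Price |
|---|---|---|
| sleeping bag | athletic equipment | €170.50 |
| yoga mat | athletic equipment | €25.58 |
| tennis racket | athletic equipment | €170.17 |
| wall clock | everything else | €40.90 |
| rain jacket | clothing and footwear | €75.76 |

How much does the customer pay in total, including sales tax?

Sleeping bag €170.50: athletic equipment → 3.5% + 3% surcharge = 6.5% → €11.08
Yoga mat €25.58: athletic equipment → 3.5% → €0.90
Tennis racket €170.17: athletic equipment → 3.5% + 3% surcharge = 6.5% → €11.06
Wall clock €40.90: everything else → 7% → €2.86
Rain jacket €75.76: clothing and footwear → 0% → €0.00
Subtotal = €482.91; tax = €25.90; total due = €508.81

€508.81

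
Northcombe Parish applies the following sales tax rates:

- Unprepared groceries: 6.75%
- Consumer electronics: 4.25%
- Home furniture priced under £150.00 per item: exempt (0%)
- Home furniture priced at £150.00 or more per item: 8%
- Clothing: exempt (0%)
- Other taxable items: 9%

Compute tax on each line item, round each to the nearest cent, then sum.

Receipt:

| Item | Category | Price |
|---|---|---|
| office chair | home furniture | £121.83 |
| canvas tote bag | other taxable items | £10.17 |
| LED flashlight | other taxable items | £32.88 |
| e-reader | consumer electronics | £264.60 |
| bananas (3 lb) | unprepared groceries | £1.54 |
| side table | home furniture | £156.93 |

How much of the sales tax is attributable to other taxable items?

Canvas tote bag £10.17: other taxable items → 9% → £0.92
LED flashlight £32.88: other taxable items → 9% → £2.96
Tax on other taxable items = £0.92 + £2.96 = £3.88

£3.88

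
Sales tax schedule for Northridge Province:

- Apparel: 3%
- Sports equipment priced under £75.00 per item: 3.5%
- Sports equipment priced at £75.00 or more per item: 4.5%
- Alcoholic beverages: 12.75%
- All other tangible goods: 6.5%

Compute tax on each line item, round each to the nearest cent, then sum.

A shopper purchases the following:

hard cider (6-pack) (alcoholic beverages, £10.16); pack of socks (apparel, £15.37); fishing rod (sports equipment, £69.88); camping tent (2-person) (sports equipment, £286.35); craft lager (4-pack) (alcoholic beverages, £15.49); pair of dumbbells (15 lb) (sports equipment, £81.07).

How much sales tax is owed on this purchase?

£22.72

Hard cider (6-pack) £10.16: alcoholic beverages → 12.75% → £1.30
Pack of socks £15.37: apparel → 3% → £0.46
Fishing rod £69.88: sports equipment, under £75.00 → 3.5% → £2.45
Camping tent (2-person) £286.35: sports equipment, £75.00 or more → 4.5% → £12.89
Craft lager (4-pack) £15.49: alcoholic beverages → 12.75% → £1.97
Pair of dumbbells (15 lb) £81.07: sports equipment, £75.00 or more → 4.5% → £3.65
Total tax = £1.30 + £0.46 + £2.45 + £12.89 + £1.97 + £3.65 = £22.72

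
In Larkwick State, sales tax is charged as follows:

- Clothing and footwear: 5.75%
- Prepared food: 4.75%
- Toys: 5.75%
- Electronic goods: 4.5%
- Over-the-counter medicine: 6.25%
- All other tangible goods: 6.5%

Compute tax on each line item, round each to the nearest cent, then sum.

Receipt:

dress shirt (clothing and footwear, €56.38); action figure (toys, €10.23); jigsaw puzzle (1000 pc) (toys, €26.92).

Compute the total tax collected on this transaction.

Dress shirt €56.38: clothing and footwear → 5.75% → €3.24
Action figure €10.23: toys → 5.75% → €0.59
Jigsaw puzzle (1000 pc) €26.92: toys → 5.75% → €1.55
Total tax = €3.24 + €0.59 + €1.55 = €5.38

€5.38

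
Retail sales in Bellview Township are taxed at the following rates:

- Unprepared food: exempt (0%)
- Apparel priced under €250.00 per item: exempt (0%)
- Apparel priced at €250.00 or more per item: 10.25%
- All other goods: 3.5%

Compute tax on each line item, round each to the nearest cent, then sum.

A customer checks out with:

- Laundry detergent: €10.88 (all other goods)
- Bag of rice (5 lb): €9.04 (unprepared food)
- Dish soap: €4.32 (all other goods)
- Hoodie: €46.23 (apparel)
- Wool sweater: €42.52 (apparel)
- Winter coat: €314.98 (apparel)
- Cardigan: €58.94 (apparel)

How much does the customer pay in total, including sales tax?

Laundry detergent €10.88: all other goods → 3.5% → €0.38
Bag of rice (5 lb) €9.04: unprepared food → 0% → €0.00
Dish soap €4.32: all other goods → 3.5% → €0.15
Hoodie €46.23: apparel, under €250.00 → 0% → €0.00
Wool sweater €42.52: apparel, under €250.00 → 0% → €0.00
Winter coat €314.98: apparel, €250.00 or more → 10.25% → €32.29
Cardigan €58.94: apparel, under €250.00 → 0% → €0.00
Subtotal = €486.91; tax = €32.82; total due = €519.73

€519.73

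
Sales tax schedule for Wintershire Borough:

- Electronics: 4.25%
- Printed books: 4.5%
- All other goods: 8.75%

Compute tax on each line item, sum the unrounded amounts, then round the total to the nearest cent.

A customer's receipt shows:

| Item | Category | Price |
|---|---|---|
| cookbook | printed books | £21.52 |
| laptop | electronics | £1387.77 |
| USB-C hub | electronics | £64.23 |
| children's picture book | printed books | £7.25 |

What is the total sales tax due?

Cookbook £21.52: printed books → 4.5% → £0.9684
Laptop £1387.77: electronics → 4.25% → £58.980225
USB-C hub £64.23: electronics → 4.25% → £2.729775
Children's picture book £7.25: printed books → 4.5% → £0.32625
Unrounded tax sum = £63.00465 → £63.00

£63.00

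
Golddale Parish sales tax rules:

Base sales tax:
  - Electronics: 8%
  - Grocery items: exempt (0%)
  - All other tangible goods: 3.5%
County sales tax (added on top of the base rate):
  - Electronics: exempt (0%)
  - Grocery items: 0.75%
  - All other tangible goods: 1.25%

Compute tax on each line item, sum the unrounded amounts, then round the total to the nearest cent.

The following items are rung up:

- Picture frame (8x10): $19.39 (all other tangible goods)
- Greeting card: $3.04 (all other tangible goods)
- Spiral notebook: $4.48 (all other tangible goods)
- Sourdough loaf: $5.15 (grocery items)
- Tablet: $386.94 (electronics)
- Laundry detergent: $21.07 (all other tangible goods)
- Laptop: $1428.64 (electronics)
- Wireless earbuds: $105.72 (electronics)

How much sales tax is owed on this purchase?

Picture frame (8x10) $19.39: all other tangible goods → 3.5% + 1.25% county = 4.75% → $0.921025
Greeting card $3.04: all other tangible goods → 3.5% + 1.25% county = 4.75% → $0.1444
Spiral notebook $4.48: all other tangible goods → 3.5% + 1.25% county = 4.75% → $0.2128
Sourdough loaf $5.15: grocery items → 0% + 0.75% county = 0.75% → $0.038625
Tablet $386.94: electronics → 8% + 0% county = 8% → $30.9552
Laundry detergent $21.07: all other tangible goods → 3.5% + 1.25% county = 4.75% → $1.000825
Laptop $1428.64: electronics → 8% + 0% county = 8% → $114.2912
Wireless earbuds $105.72: electronics → 8% + 0% county = 8% → $8.4576
Unrounded tax sum = $156.021675 → $156.02

$156.02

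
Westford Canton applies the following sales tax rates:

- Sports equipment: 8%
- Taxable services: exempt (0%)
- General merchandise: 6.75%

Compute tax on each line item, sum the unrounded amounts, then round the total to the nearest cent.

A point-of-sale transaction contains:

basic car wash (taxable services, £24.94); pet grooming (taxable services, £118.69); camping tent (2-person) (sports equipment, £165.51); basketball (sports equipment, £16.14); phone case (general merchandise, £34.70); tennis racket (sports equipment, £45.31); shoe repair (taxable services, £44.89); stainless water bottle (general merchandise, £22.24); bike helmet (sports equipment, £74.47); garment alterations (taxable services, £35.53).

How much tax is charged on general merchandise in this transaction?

£3.84

Phone case £34.70: general merchandise → 6.75% → £2.34225
Stainless water bottle £22.24: general merchandise → 6.75% → £1.5012
Tax on general merchandise: unrounded sum = £3.84345 → £3.84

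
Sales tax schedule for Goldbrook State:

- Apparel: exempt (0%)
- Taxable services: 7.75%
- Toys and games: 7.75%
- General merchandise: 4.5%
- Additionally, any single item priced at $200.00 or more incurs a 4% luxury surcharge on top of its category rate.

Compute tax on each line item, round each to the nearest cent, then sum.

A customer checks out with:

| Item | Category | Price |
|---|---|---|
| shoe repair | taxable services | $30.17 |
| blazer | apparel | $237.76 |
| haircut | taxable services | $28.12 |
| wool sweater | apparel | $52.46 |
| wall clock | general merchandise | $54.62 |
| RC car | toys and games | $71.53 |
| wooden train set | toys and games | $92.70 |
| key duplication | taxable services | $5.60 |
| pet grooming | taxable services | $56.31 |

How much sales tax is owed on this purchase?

Shoe repair $30.17: taxable services → 7.75% → $2.34
Blazer $237.76: apparel → 0% + 4% surcharge = 4% → $9.51
Haircut $28.12: taxable services → 7.75% → $2.18
Wool sweater $52.46: apparel → 0% → $0.00
Wall clock $54.62: general merchandise → 4.5% → $2.46
RC car $71.53: toys and games → 7.75% → $5.54
Wooden train set $92.70: toys and games → 7.75% → $7.18
Key duplication $5.60: taxable services → 7.75% → $0.43
Pet grooming $56.31: taxable services → 7.75% → $4.36
Total tax = $2.34 + $9.51 + $2.18 + $2.46 + $5.54 + $7.18 + $0.43 + $4.36 = $34.00

$34.00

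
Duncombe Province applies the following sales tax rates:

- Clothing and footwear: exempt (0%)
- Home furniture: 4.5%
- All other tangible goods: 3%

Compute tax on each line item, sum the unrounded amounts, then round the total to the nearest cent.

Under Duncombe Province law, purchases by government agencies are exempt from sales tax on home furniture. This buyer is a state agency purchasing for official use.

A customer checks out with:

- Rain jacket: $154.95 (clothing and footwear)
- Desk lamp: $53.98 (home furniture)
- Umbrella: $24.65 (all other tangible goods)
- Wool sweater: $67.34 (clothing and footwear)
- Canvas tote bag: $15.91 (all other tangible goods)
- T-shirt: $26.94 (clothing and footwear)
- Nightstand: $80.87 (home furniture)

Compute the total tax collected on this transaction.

Rain jacket $154.95: clothing and footwear → 0% → $0.00
Desk lamp $53.98: home furniture, buyer-exempt → 0% → $0.00
Umbrella $24.65: all other tangible goods → 3% → $0.7395
Wool sweater $67.34: clothing and footwear → 0% → $0.00
Canvas tote bag $15.91: all other tangible goods → 3% → $0.4773
T-shirt $26.94: clothing and footwear → 0% → $0.00
Nightstand $80.87: home furniture, buyer-exempt → 0% → $0.00
Unrounded tax sum = $1.2168 → $1.22

$1.22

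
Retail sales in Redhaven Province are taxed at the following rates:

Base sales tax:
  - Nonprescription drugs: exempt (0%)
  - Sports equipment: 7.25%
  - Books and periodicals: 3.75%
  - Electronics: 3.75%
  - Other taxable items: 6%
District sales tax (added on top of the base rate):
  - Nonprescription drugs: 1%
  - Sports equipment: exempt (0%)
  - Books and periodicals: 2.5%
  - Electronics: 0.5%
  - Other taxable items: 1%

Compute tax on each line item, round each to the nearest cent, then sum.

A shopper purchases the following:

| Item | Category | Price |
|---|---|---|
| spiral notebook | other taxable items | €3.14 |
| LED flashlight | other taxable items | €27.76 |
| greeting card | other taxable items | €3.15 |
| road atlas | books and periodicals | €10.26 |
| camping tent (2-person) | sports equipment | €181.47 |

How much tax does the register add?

€16.18

Spiral notebook €3.14: other taxable items → 6% + 1% district = 7% → €0.22
LED flashlight €27.76: other taxable items → 6% + 1% district = 7% → €1.94
Greeting card €3.15: other taxable items → 6% + 1% district = 7% → €0.22
Road atlas €10.26: books and periodicals → 3.75% + 2.5% district = 6.25% → €0.64
Camping tent (2-person) €181.47: sports equipment → 7.25% + 0% district = 7.25% → €13.16
Total tax = €0.22 + €1.94 + €0.22 + €0.64 + €13.16 = €16.18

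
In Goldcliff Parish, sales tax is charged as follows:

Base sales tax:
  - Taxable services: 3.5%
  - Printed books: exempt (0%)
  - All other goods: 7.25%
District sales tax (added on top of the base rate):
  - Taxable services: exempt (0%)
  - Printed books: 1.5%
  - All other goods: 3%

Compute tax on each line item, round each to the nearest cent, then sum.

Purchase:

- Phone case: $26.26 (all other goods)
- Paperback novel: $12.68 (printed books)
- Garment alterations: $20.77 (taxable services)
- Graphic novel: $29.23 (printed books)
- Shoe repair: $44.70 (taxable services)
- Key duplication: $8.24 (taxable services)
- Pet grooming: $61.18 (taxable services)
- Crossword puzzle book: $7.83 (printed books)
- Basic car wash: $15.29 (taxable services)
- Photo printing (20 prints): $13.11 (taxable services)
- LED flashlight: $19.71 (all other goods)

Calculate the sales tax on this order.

Phone case $26.26: all other goods → 7.25% + 3% district = 10.25% → $2.69
Paperback novel $12.68: printed books → 0% + 1.5% district = 1.5% → $0.19
Garment alterations $20.77: taxable services → 3.5% + 0% district = 3.5% → $0.73
Graphic novel $29.23: printed books → 0% + 1.5% district = 1.5% → $0.44
Shoe repair $44.70: taxable services → 3.5% + 0% district = 3.5% → $1.56
Key duplication $8.24: taxable services → 3.5% + 0% district = 3.5% → $0.29
Pet grooming $61.18: taxable services → 3.5% + 0% district = 3.5% → $2.14
Crossword puzzle book $7.83: printed books → 0% + 1.5% district = 1.5% → $0.12
Basic car wash $15.29: taxable services → 3.5% + 0% district = 3.5% → $0.54
Photo printing (20 prints) $13.11: taxable services → 3.5% + 0% district = 3.5% → $0.46
LED flashlight $19.71: all other goods → 7.25% + 3% district = 10.25% → $2.02
Total tax = $2.69 + $0.19 + $0.73 + $0.44 + $1.56 + $0.29 + $2.14 + $0.12 + $0.54 + $0.46 + $2.02 = $11.18

$11.18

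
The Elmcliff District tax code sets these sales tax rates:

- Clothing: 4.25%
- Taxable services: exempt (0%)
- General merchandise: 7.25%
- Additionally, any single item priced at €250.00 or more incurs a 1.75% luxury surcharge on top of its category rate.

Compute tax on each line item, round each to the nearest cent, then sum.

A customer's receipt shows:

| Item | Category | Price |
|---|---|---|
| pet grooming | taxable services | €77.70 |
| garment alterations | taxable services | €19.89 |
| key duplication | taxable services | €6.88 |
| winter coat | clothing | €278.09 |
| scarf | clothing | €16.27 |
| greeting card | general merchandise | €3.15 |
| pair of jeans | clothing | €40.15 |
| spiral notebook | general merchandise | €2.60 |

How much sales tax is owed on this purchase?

Pet grooming €77.70: taxable services → 0% → €0.00
Garment alterations €19.89: taxable services → 0% → €0.00
Key duplication €6.88: taxable services → 0% → €0.00
Winter coat €278.09: clothing → 4.25% + 1.75% surcharge = 6% → €16.69
Scarf €16.27: clothing → 4.25% → €0.69
Greeting card €3.15: general merchandise → 7.25% → €0.23
Pair of jeans €40.15: clothing → 4.25% → €1.71
Spiral notebook €2.60: general merchandise → 7.25% → €0.19
Total tax = €16.69 + €0.69 + €0.23 + €1.71 + €0.19 = €19.51

€19.51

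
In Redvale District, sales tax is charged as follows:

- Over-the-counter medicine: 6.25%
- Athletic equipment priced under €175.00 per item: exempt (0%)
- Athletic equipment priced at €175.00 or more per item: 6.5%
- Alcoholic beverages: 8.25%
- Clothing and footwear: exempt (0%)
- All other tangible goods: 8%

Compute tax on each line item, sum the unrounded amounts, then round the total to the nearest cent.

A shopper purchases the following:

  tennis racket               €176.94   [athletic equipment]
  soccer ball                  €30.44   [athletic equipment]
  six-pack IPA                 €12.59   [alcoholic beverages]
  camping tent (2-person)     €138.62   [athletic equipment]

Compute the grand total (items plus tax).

€371.13

Tennis racket €176.94: athletic equipment, €175.00 or more → 6.5% → €11.5011
Soccer ball €30.44: athletic equipment, under €175.00 → 0% → €0.00
Six-pack IPA €12.59: alcoholic beverages → 8.25% → €1.038675
Camping tent (2-person) €138.62: athletic equipment, under €175.00 → 0% → €0.00
Subtotal = €358.59; unrounded tax = €12.539775 → €12.54; total due = €371.13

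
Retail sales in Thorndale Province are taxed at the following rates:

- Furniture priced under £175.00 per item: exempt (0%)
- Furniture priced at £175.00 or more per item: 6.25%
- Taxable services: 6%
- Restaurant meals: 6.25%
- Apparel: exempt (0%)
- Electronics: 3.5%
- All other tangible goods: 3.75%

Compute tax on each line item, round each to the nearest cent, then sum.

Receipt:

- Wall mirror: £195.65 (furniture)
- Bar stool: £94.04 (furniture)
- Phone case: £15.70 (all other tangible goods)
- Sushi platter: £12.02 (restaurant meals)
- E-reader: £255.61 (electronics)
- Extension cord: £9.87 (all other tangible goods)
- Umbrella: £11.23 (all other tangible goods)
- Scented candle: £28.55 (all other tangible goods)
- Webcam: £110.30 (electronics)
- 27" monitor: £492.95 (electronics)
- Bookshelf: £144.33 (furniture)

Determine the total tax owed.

Wall mirror £195.65: furniture, £175.00 or more → 6.25% → £12.23
Bar stool £94.04: furniture, under £175.00 → 0% → £0.00
Phone case £15.70: all other tangible goods → 3.75% → £0.59
Sushi platter £12.02: restaurant meals → 6.25% → £0.75
E-reader £255.61: electronics → 3.5% → £8.95
Extension cord £9.87: all other tangible goods → 3.75% → £0.37
Umbrella £11.23: all other tangible goods → 3.75% → £0.42
Scented candle £28.55: all other tangible goods → 3.75% → £1.07
Webcam £110.30: electronics → 3.5% → £3.86
27" monitor £492.95: electronics → 3.5% → £17.25
Bookshelf £144.33: furniture, under £175.00 → 0% → £0.00
Total tax = £12.23 + £0.59 + £0.75 + £8.95 + £0.37 + £0.42 + £1.07 + £3.86 + £17.25 = £45.49

£45.49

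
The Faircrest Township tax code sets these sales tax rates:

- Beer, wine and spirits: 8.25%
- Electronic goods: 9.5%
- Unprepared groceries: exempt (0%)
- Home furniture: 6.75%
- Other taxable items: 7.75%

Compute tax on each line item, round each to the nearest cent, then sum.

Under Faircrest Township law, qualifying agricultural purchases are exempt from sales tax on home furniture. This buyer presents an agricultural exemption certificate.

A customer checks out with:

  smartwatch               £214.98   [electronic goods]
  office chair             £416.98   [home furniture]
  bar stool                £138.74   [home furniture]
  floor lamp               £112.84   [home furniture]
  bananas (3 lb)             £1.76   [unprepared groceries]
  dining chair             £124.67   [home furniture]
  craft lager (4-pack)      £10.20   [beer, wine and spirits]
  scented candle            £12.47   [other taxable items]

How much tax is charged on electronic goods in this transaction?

Smartwatch £214.98: electronic goods → 9.5% → £20.42
Tax on electronic goods = £20.42

£20.42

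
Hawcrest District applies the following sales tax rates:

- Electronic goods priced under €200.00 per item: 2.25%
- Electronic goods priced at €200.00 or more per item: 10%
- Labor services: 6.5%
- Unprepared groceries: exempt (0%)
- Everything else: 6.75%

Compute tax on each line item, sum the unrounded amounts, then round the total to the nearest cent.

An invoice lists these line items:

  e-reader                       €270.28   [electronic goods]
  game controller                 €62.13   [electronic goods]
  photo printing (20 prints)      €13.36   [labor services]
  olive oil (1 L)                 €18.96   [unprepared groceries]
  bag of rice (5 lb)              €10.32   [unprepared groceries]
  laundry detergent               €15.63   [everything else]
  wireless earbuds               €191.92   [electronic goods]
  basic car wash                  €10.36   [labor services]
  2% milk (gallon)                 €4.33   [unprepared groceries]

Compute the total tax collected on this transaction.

€35.34

E-reader €270.28: electronic goods, €200.00 or more → 10% → €27.028
Game controller €62.13: electronic goods, under €200.00 → 2.25% → €1.397925
Photo printing (20 prints) €13.36: labor services → 6.5% → €0.8684
Olive oil (1 L) €18.96: unprepared groceries → 0% → €0.00
Bag of rice (5 lb) €10.32: unprepared groceries → 0% → €0.00
Laundry detergent €15.63: everything else → 6.75% → €1.055025
Wireless earbuds €191.92: electronic goods, under €200.00 → 2.25% → €4.3182
Basic car wash €10.36: labor services → 6.5% → €0.6734
2% milk (gallon) €4.33: unprepared groceries → 0% → €0.00
Unrounded tax sum = €35.34095 → €35.34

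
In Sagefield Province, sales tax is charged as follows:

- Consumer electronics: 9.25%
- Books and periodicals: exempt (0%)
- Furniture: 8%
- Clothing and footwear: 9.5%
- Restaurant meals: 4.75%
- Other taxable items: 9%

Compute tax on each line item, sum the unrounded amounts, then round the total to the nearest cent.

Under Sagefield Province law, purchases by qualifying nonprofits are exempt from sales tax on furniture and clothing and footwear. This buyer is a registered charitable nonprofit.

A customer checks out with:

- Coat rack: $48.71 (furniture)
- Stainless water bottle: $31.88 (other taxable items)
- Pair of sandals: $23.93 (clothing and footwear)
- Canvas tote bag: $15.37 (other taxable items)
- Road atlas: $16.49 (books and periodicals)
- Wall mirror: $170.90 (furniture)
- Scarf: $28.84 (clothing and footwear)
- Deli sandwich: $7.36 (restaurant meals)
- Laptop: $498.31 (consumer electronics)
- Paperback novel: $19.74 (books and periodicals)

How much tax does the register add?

$50.70

Coat rack $48.71: furniture, buyer-exempt → 0% → $0.00
Stainless water bottle $31.88: other taxable items → 9% → $2.8692
Pair of sandals $23.93: clothing and footwear, buyer-exempt → 0% → $0.00
Canvas tote bag $15.37: other taxable items → 9% → $1.3833
Road atlas $16.49: books and periodicals → 0% → $0.00
Wall mirror $170.90: furniture, buyer-exempt → 0% → $0.00
Scarf $28.84: clothing and footwear, buyer-exempt → 0% → $0.00
Deli sandwich $7.36: restaurant meals → 4.75% → $0.3496
Laptop $498.31: consumer electronics → 9.25% → $46.093675
Paperback novel $19.74: books and periodicals → 0% → $0.00
Unrounded tax sum = $50.695775 → $50.70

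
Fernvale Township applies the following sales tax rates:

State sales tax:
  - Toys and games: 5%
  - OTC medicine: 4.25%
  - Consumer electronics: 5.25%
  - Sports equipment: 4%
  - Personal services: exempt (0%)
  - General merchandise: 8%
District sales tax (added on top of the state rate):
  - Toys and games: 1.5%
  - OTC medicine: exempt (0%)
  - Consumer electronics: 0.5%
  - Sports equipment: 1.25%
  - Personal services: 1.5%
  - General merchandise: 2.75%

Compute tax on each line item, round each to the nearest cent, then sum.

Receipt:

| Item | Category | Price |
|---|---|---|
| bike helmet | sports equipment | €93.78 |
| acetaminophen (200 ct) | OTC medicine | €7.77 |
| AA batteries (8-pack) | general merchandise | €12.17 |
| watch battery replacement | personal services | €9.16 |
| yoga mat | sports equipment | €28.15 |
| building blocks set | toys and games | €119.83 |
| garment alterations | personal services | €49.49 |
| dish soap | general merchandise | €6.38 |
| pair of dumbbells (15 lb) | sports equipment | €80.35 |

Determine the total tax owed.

Bike helmet €93.78: sports equipment → 4% + 1.25% district = 5.25% → €4.92
Acetaminophen (200 ct) €7.77: OTC medicine → 4.25% + 0% district = 4.25% → €0.33
AA batteries (8-pack) €12.17: general merchandise → 8% + 2.75% district = 10.75% → €1.31
Watch battery replacement €9.16: personal services → 0% + 1.5% district = 1.5% → €0.14
Yoga mat €28.15: sports equipment → 4% + 1.25% district = 5.25% → €1.48
Building blocks set €119.83: toys and games → 5% + 1.5% district = 6.5% → €7.79
Garment alterations €49.49: personal services → 0% + 1.5% district = 1.5% → €0.74
Dish soap €6.38: general merchandise → 8% + 2.75% district = 10.75% → €0.69
Pair of dumbbells (15 lb) €80.35: sports equipment → 4% + 1.25% district = 5.25% → €4.22
Total tax = €4.92 + €0.33 + €1.31 + €0.14 + €1.48 + €7.79 + €0.74 + €0.69 + €4.22 = €21.62

€21.62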